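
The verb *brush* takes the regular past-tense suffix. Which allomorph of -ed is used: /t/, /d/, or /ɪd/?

The stem *brush* ends in a voiceless consonant other than /t/.
The -ed suffix is realized as /ɪd/ after /t, d/; as /t/ after other voiceless consonants; and as /d/ after other voiced sounds.
So -ed on *brush* is pronounced /t/.

/t/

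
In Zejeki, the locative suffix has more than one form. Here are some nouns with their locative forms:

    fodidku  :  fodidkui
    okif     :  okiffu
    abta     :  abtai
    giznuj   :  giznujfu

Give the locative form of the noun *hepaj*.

The alternation tracks the final sound of the stem — -fu when the stem ends in a consonant (*okif*, *giznuj*); -i when the stem ends in a vowel (*fodidku*, *abta*).
Since the final sound of *hepaj* is /j/ (a consonant), it takes -fu, giving *hepajfu*.

hepajfu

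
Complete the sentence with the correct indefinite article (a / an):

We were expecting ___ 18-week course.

The indefinite article is chosen by the initial *sound* of the following word, not its spelling.
The number *18* is spoken "eighteen", beginning with /ˌeɪˈtiːn/ — a vowel sound.
So the article is *an*: We were expecting an 18-week course.

an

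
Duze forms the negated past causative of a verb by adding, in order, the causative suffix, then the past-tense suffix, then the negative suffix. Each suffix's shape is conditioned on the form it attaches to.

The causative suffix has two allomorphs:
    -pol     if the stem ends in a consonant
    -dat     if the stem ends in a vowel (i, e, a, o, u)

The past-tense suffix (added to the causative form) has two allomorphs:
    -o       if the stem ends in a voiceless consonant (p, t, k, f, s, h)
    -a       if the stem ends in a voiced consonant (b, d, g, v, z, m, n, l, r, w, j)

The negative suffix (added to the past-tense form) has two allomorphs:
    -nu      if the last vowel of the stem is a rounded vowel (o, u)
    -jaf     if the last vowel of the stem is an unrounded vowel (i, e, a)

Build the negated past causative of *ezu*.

ezudatonu

The final sound of *ezu* is /u/, which is a vowel, so the causative suffix is -dat, giving *ezudat*.
The final consonant of the causative form *ezudat* is /t/, which is voiceless, so the past-tense suffix is -o, giving *ezudato*.
The past-tense form *ezudato*: last vowel = /o/, a rounded vowel → -nu → *ezudatonu*.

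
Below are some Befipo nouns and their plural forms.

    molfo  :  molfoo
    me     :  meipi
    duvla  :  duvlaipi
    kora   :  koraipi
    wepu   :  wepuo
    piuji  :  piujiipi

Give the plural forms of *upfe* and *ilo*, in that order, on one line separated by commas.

upfeipi, iloo

The pattern is rounding harmony: -o when the last vowel of the stem is a rounded vowel (*molfo*, *wepu*); -ipi when the last vowel of the stem is an unrounded vowel (*me*, *duvla*, *kora*, *piuji*).
*upfe*: last vowel = /e/, an unrounded vowel → -ipi → *upfeipi*.
*ilo*: last vowel = /o/, a rounded vowel → -o → *iloo*.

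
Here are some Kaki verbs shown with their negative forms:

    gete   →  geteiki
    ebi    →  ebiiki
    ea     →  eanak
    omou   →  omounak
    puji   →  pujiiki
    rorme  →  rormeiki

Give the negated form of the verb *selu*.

The alternation tracks the last vowel of the stem — -iki when the last vowel of the stem is a front vowel (*gete*, *ebi*, *puji*, *rorme*); -nak when the last vowel of the stem is a back vowel (*ea*, *omou*).
*selu* — last vowel /u/ (a back vowel) → -nak → *selunak*.

selunak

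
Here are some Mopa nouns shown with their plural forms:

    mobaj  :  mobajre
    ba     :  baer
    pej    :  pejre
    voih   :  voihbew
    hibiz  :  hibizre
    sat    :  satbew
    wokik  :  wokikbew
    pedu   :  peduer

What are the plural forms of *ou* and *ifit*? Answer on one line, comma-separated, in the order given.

The alternation tracks the final sound of the stem — -bew when the stem ends in a voiceless consonant (*voih*, *sat*, *wokik*); -re when the stem ends in a voiced consonant (*mobaj*, *pej*, *hibiz*); -er when the stem ends in a vowel (*ba*, *pedu*).
*ou* — final sound /u/ (a vowel) → -er → *ouer*.
The final sound of *ifit* is /t/, which is a voiceless consonant, so the suffix is -bew, giving *ifitbew*.

ouer, ifitbew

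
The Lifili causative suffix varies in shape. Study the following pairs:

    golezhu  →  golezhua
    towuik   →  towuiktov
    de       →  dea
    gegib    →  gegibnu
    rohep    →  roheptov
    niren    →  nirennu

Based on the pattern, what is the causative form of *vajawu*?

vajawua

Looking at the final sound of each stem: -tov when the stem ends in a voiceless consonant (*towuik*, *rohep*); -nu when the stem ends in a voiced consonant (*gegib*, *niren*); -a when the stem ends in a vowel (*golezhu*, *de*).
*vajawu* — final sound /u/ (a vowel) → -a → *vajawua*.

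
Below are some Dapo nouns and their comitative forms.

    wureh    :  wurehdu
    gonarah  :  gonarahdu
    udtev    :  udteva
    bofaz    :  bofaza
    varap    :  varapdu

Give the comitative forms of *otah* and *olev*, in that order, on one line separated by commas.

otahdu, oleva

The suffix is conditioned by the final consonant: -du when the stem ends in a voiceless consonant (*wureh*, *gonarah*, *varap*); -a when the stem ends in a voiced consonant (*udtev*, *bofaz*).
*otah*: final consonant = /h/, voiceless → -du → *otahdu*.
*olev* — final consonant /v/ (voiced) → -a → *oleva*.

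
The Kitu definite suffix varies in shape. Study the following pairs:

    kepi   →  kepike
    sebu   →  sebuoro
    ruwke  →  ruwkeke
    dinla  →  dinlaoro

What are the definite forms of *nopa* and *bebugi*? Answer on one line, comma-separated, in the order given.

The alternation tracks the last vowel of the stem — -ke when the last vowel of the stem is a front vowel (*kepi*, *ruwke*); -oro when the last vowel of the stem is a back vowel (*sebu*, *dinla*).
The last vowel of *nopa* is /a/, which is a back vowel, so the suffix is -oro, giving *nopaoro*.
The last vowel of *bebugi* is /i/, which is a front vowel, so the suffix is -ke, giving *bebugike*.

nopaoro, bebugike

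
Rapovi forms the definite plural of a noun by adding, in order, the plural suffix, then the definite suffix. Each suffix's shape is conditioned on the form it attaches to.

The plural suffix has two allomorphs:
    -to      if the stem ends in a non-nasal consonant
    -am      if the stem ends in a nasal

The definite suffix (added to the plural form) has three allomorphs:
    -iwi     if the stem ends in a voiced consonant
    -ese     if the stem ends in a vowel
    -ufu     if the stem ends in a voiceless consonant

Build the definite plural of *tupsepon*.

*tupsepon*: final consonant = /n/, a nasal → -am → *tupseponam*.
The plural form *tupseponam*: final sound = /m/, a voiced consonant → -iwi → *tupseponamiwi*.

tupseponamiwi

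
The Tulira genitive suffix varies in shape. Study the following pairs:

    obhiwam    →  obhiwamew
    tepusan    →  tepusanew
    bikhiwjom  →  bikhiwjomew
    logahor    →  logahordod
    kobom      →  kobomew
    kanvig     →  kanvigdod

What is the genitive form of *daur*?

daurdod

The alternation tracks the final consonant of the stem — -ew when the stem ends in a nasal (*obhiwam*, *tepusan*, *bikhiwjom*, *kobom*); -dod when the stem ends in a non-nasal consonant (*logahor*, *kanvig*).
*daur*: final consonant = /r/, non-nasal → -dod → *daurdod*.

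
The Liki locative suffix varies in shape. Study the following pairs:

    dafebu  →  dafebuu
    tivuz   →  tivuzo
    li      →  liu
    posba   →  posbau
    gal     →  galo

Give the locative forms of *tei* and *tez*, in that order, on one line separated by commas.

teiu, tezo

The alternation tracks the final sound of the stem — -o when the stem ends in a consonant (*tivuz*, *gal*); -u when the stem ends in a vowel (*dafebu*, *li*, *posba*).
Since the final sound of *tei* is /i/ (a vowel), it takes -u, giving *teiu*.
*tez*: final sound = /z/, a consonant → -o → *tezo*.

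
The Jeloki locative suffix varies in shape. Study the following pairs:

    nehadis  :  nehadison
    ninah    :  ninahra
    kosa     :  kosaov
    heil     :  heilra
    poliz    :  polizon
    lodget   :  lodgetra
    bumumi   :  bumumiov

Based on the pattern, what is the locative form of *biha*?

The alternation tracks the final sound of the stem — -on when the stem ends in a sibilant (*nehadis*, *poliz*); -ra when the stem ends in a non-sibilant consonant (*ninah*, *heil*, *lodget*); -ov when the stem ends in a vowel (*kosa*, *bumumi*).
*biha*: final sound = /a/, a vowel → -ov → *bihaov*.

bihaov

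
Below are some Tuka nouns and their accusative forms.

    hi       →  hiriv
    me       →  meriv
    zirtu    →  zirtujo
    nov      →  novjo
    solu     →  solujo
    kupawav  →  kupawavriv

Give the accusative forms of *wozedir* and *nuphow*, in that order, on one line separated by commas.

Looking at the last vowel of each stem: -jo when the last vowel of the stem is a rounded vowel (*zirtu*, *nov*, *solu*); -riv when the last vowel of the stem is an unrounded vowel (*hi*, *me*, *kupawav*).
*wozedir* — last vowel /i/ (an unrounded vowel) → -riv → *wozedirriv*.
*nuphow*: last vowel = /o/, a rounded vowel → -jo → *nuphowjo*.

wozedirriv, nuphowjo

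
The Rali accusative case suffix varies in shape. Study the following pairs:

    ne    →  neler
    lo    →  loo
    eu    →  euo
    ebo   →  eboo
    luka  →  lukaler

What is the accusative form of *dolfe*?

The suffix is conditioned by the last vowel: -o when the last vowel of the stem is a rounded vowel (*lo*, *eu*, *ebo*); -ler when the last vowel of the stem is an unrounded vowel (*ne*, *luka*).
*dolfe*: last vowel = /e/, an unrounded vowel → -ler → *dolfeler*.

dolfeler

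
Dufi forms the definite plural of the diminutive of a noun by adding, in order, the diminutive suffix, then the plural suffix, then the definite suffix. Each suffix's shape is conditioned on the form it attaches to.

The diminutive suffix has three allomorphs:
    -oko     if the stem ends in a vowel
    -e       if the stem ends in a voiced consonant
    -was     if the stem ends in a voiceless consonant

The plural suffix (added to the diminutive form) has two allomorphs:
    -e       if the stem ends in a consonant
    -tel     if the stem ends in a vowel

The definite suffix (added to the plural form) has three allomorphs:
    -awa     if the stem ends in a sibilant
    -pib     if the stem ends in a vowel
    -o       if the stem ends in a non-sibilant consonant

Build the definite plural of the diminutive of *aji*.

ajiokotelo

*aji* — final sound /i/ (a vowel) → -oko → *ajioko*.
The final sound of the diminutive form *ajioko* is /o/, which is a vowel, so the plural suffix is -tel, giving *ajiokotel*.
Since the final sound of the plural form *ajiokotel* is /l/ (a non-sibilant consonant), it takes -o, giving *ajiokotelo*.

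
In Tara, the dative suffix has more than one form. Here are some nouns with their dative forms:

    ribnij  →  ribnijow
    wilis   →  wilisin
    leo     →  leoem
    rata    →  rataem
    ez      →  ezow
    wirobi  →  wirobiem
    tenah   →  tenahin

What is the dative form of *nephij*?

The suffix is conditioned by the final sound: -in when the stem ends in a voiceless consonant (*wilis*, *tenah*); -ow when the stem ends in a voiced consonant (*ribnij*, *ez*); -em when the stem ends in a vowel (*leo*, *rata*, *wirobi*).
The final sound of *nephij* is /j/, which is a voiced consonant, so the suffix is -ow, giving *nephijow*.

nephijow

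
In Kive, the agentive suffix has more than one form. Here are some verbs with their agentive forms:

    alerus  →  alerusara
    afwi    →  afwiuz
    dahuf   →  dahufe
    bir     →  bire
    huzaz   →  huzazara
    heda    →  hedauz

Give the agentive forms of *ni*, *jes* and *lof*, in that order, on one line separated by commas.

niuz, jesara, lofe

The suffix is conditioned by the final sound: -ara when the stem ends in a sibilant (*alerus*, *huzaz*); -e when the stem ends in a non-sibilant consonant (*dahuf*, *bir*); -uz when the stem ends in a vowel (*afwi*, *heda*).
*ni* — final sound /i/ (a vowel) → -uz → *niuz*.
*jes* — final sound /s/ (a sibilant) → -ara → *jesara*.
The final sound of *lof* is /f/, which is a non-sibilant consonant, so the suffix is -e, giving *lofe*.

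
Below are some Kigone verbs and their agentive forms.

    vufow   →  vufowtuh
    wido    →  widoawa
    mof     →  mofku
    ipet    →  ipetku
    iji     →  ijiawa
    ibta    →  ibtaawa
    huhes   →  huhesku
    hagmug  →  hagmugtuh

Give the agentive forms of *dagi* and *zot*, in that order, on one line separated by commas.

dagiawa, zotku

The alternation tracks the final sound of the stem — -ku when the stem ends in a voiceless consonant (*mof*, *ipet*, *huhes*); -tuh when the stem ends in a voiced consonant (*vufow*, *hagmug*); -awa when the stem ends in a vowel (*wido*, *iji*, *ibta*).
*dagi* — final sound /i/ (a vowel) → -awa → *dagiawa*.
The final sound of *zot* is /t/, which is a voiceless consonant, so the suffix is -ku, giving *zotku*.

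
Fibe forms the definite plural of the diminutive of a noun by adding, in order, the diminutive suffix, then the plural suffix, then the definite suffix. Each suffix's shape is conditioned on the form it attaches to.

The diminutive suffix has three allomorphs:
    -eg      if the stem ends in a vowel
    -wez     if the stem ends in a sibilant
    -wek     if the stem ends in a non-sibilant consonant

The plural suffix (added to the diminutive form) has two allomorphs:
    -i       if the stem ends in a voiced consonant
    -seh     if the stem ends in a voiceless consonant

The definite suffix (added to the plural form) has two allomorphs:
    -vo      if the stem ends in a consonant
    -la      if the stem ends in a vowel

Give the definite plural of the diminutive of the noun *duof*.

The final sound of *duof* is /f/, which is a non-sibilant consonant, so the diminutive suffix is -wek, giving *duofwek*.
The diminutive form *duofwek*: final consonant = /k/, voiceless → -seh → *duofwekseh*.
Since the final sound of the plural form *duofwekseh* is /h/ (a consonant), it takes -vo, giving *duofweksehvo*.

duofweksehvo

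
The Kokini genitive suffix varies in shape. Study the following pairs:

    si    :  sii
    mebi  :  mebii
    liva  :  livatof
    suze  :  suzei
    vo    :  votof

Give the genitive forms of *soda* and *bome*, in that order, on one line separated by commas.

sodatof, bomei

Looking at the last vowel of each stem: -i when the last vowel of the stem is a front vowel (*si*, *mebi*, *suze*); -tof when the last vowel of the stem is a back vowel (*liva*, *vo*).
Since the last vowel of *soda* is /a/ (a back vowel), it takes -tof, giving *sodatof*.
*bome* — last vowel /e/ (a front vowel) → -i → *bomei*.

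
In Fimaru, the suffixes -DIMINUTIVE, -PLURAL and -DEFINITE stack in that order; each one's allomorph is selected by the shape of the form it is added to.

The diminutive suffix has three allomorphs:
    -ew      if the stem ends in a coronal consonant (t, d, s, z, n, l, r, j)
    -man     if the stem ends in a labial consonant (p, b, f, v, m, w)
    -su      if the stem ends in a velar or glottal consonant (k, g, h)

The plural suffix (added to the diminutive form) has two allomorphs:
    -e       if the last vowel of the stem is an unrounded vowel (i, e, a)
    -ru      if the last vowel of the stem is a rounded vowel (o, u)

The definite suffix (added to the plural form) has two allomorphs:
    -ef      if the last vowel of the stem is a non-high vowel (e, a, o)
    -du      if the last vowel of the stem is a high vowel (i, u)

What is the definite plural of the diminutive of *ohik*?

*ohik* — final consonant /k/ (velar/glottal) → -su → *ohiksu*.
The diminutive form *ohiksu* — last vowel /u/ (a rounded vowel) → -ru → *ohiksuru*.
The last vowel of the plural form *ohiksuru* is /u/, which is a high vowel, so the definite suffix is -du, giving *ohiksurudu*.

ohiksurudu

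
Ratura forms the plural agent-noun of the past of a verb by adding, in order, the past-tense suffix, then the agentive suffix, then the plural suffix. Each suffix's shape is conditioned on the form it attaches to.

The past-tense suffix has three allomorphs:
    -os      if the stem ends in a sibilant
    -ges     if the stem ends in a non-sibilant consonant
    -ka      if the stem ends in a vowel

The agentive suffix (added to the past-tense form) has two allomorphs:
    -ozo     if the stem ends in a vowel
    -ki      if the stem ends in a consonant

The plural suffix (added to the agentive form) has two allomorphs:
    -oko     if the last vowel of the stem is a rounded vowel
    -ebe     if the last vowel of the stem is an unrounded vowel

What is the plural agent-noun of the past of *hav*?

*hav* — final sound /v/ (a non-sibilant consonant) → -ges → *havges*.
The final sound of the past-tense form *havges* is /s/, which is a consonant, so the agentive suffix is -ki, giving *havgeski*.
Since the last vowel of the agentive form *havgeski* is /i/ (an unrounded vowel), it takes -ebe, giving *havgeskiebe*.

havgeskiebe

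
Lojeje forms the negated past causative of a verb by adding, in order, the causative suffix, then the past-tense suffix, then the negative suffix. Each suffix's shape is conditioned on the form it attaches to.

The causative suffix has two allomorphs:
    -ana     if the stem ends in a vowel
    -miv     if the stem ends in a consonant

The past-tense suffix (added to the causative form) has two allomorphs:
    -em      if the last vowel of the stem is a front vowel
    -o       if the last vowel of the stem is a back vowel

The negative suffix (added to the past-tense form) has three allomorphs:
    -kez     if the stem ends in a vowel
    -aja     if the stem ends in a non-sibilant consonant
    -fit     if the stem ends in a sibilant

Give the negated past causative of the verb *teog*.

teogmivemaja

The final sound of *teog* is /g/, which is a consonant, so the causative suffix is -miv, giving *teogmiv*.
The causative form *teogmiv*: last vowel = /i/, a front vowel → -em → *teogmivem*.
The past-tense form *teogmivem*: final sound = /m/, a non-sibilant consonant → -aja → *teogmivemaja*.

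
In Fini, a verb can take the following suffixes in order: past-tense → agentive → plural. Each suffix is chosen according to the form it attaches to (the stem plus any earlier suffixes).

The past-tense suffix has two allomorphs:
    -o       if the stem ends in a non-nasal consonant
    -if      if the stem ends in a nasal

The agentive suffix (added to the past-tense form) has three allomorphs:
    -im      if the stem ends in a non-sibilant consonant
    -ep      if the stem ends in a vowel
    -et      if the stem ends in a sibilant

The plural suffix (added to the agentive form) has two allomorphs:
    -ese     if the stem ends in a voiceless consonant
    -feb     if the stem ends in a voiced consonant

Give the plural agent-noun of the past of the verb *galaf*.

The final consonant of *galaf* is /f/, which is non-nasal, so the past-tense suffix is -o, giving *galafo*.
Since the final sound of the past-tense form *galafo* is /o/ (a vowel), it takes -ep, giving *galafoep*.
The agentive form *galafoep*: final consonant = /p/, voiceless → -ese → *galafoepese*.

galafoepese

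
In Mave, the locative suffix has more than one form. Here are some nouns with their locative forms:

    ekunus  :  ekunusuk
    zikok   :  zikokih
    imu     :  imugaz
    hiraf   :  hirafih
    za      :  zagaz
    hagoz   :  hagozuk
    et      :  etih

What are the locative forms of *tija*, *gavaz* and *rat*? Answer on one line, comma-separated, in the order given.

tijagaz, gavazuk, ratih

The suffix is conditioned by the final sound: -uk when the stem ends in a sibilant (*ekunus*, *hagoz*); -ih when the stem ends in a non-sibilant consonant (*zikok*, *hiraf*, *et*); -gaz when the stem ends in a vowel (*imu*, *za*).
Since the final sound of *tija* is /a/ (a vowel), it takes -gaz, giving *tijagaz*.
Since the final sound of *gavaz* is /z/ (a sibilant), it takes -uk, giving *gavazuk*.
*rat*: final sound = /t/, a non-sibilant consonant → -ih → *ratih*.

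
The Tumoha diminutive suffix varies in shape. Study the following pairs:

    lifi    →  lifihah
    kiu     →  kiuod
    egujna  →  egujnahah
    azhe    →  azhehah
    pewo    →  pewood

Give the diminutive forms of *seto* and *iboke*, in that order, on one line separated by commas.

setood, ibokehah

The pattern is rounding harmony: -od when the last vowel of the stem is a rounded vowel (*kiu*, *pewo*); -hah when the last vowel of the stem is an unrounded vowel (*lifi*, *egujna*, *azhe*).
Since the last vowel of *seto* is /o/ (a rounded vowel), it takes -od, giving *setood*.
*iboke*: last vowel = /e/, an unrounded vowel → -hah → *ibokehah*.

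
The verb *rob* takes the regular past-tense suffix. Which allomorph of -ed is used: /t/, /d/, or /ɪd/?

The stem *rob* ends in a voiced sound other than /d/.
The -ed suffix is realized as /ɪd/ after /t, d/; as /t/ after other voiceless consonants; and as /d/ after other voiced sounds.
So -ed on *rob* is pronounced /d/.

/d/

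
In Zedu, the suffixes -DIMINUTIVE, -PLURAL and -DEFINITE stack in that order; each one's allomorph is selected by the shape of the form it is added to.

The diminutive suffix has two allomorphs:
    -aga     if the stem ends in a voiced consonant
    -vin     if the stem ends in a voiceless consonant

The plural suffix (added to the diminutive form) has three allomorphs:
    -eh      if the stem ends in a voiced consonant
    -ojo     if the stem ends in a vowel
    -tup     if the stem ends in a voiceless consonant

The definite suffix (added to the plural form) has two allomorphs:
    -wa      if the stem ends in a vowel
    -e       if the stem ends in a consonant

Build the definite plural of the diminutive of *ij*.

*ij* — final consonant /j/ (voiced) → -aga → *ijaga*.
Since the final sound of the diminutive form *ijaga* is /a/ (a vowel), it takes -ojo, giving *ijagaojo*.
The final sound of the plural form *ijagaojo* is /o/, which is a vowel, so the definite suffix is -wa, giving *ijagaojowa*.

ijagaojowa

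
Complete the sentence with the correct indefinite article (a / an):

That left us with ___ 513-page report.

The indefinite article is chosen by the initial *sound* of the following word, not its spelling.
The number *513* is spoken "five hundred …", beginning with /faɪv/ — a consonant sound.
So the article is *a*: That left us with a 513-page report.

a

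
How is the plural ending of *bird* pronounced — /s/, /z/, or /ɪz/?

The stem *bird* ends in a voiced non-sibilant sound.
The plural suffix surfaces as /ɪz/ after sibilants, /s/ after other voiceless consonants, and /z/ after other voiced sounds.
So the plural -s on *bird* is pronounced /z/.

/z/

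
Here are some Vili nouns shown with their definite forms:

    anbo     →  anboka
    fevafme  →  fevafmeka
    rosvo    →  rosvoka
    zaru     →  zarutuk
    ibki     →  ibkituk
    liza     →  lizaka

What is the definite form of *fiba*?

fibaka

The alternation tracks the last vowel of the stem — -tuk when the last vowel of the stem is a high vowel (*zaru*, *ibki*); -ka when the last vowel of the stem is a non-high vowel (*anbo*, *fevafme*, *rosvo*, *liza*).
*fiba* — last vowel /a/ (a non-high vowel) → -ka → *fibaka*.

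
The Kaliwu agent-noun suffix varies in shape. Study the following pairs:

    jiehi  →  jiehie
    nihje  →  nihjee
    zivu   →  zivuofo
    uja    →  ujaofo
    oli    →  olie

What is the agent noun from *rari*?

The pattern is front/back vowel harmony: -e when the last vowel of the stem is a front vowel (*jiehi*, *nihje*, *oli*); -ofo when the last vowel of the stem is a back vowel (*zivu*, *uja*).
*rari* — last vowel /i/ (a front vowel) → -e → *rarie*.

rarie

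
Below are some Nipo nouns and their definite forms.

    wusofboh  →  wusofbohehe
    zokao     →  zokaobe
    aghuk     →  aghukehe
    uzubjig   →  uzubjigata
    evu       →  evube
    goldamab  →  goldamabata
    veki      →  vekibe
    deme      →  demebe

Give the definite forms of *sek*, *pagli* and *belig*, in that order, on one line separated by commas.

The alternation tracks the final sound of the stem — -ehe when the stem ends in a voiceless consonant (*wusofboh*, *aghuk*); -ata when the stem ends in a voiced consonant (*uzubjig*, *goldamab*); -be when the stem ends in a vowel (*zokao*, *evu*, *veki*, *deme*).
*sek*: final sound = /k/, a voiceless consonant → -ehe → *sekehe*.
*pagli*: final sound = /i/, a vowel → -be → *paglibe*.
*belig*: final sound = /g/, a voiced consonant → -ata → *beligata*.

sekehe, paglibe, beligata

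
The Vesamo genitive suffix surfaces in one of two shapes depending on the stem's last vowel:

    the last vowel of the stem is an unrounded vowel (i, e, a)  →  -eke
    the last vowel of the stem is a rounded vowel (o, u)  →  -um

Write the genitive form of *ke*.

*ke* — last vowel /e/ (an unrounded vowel) → -eke → *keeke*.

keeke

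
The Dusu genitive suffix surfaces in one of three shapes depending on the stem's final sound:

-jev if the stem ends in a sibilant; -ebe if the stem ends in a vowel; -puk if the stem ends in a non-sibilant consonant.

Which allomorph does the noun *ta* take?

-ebe

Since the final sound of *ta* is /a/ (a vowel), it takes -ebe.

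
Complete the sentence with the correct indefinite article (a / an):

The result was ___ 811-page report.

The indefinite article is chosen by the initial *sound* of the following word, not its spelling.
The number *811* is spoken "eight hundred …", beginning with /eɪt/ — a vowel sound.
So the article is *an*: The result was an 811-page report.

an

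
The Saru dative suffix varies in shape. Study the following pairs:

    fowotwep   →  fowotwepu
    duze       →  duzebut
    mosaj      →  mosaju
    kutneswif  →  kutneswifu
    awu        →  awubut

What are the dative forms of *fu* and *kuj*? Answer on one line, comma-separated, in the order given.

The suffix is conditioned by the final sound: -u when the stem ends in a consonant (*fowotwep*, *mosaj*, *kutneswif*); -but when the stem ends in a vowel (*duze*, *awu*).
Since the final sound of *fu* is /u/ (a vowel), it takes -but, giving *fubut*.
*kuj* — final sound /j/ (a consonant) → -u → *kuju*.

fubut, kuju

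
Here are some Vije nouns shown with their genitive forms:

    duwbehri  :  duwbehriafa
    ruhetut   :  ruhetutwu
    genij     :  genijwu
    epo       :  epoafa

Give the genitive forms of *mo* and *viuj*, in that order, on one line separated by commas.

The pattern is consonant vs. vowel: -wu when the stem ends in a consonant (*ruhetut*, *genij*); -afa when the stem ends in a vowel (*duwbehri*, *epo*).
The final sound of *mo* is /o/, which is a vowel, so the suffix is -afa, giving *moafa*.
*viuj*: final sound = /j/, a consonant → -wu → *viujwu*.

moafa, viujwu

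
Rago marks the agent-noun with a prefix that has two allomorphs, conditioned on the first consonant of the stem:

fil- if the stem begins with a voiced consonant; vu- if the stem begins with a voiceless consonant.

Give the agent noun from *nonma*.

filnonma

*nonma*: first consonant = /n/, voiced → fil- → *filnonma*.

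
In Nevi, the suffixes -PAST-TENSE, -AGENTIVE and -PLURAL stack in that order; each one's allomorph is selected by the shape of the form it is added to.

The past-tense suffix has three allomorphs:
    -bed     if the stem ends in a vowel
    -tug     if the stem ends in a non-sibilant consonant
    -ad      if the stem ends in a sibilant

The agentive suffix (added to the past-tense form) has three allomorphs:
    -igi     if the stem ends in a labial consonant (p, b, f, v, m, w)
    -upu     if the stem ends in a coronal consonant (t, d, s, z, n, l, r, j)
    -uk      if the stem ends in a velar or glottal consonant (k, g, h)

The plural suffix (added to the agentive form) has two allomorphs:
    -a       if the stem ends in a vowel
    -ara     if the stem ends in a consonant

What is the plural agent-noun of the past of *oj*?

ojtugukara

The final sound of *oj* is /j/, which is a non-sibilant consonant, so the past-tense suffix is -tug, giving *ojtug*.
The past-tense form *ojtug* — final consonant /g/ (velar/glottal) → -uk → *ojtuguk*.
The final sound of the agentive form *ojtuguk* is /k/, which is a consonant, so the plural suffix is -ara, giving *ojtugukara*.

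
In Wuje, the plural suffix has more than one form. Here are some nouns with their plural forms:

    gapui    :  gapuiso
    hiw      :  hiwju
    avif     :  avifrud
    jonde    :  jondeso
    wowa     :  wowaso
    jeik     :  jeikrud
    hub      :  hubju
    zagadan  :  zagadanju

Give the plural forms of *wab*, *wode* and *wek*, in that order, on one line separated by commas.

The pattern is voicing of the final sound: -rud when the stem ends in a voiceless consonant (*avif*, *jeik*); -ju when the stem ends in a voiced consonant (*hiw*, *hub*, *zagadan*); -so when the stem ends in a vowel (*gapui*, *jonde*, *wowa*).
The final sound of *wab* is /b/, which is a voiced consonant, so the suffix is -ju, giving *wabju*.
*wode* — final sound /e/ (a vowel) → -so → *wodeso*.
The final sound of *wek* is /k/, which is a voiceless consonant, so the suffix is -rud, giving *wekrud*.

wabju, wodeso, wekrud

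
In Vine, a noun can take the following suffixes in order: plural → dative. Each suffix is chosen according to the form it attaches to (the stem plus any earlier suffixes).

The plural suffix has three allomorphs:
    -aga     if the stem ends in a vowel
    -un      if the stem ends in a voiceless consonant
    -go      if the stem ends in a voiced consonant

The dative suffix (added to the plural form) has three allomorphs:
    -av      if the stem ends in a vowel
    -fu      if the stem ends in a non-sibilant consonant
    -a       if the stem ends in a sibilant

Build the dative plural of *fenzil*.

Since the final sound of *fenzil* is /l/ (a voiced consonant), it takes -go, giving *fenzilgo*.
The plural form *fenzilgo* — final sound /o/ (a vowel) → -av → *fenzilgoav*.

fenzilgoav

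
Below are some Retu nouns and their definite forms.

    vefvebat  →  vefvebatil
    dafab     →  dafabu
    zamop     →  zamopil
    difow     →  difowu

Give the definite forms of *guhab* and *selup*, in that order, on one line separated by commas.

guhabu, selupil

The suffix is conditioned by the final consonant: -il when the stem ends in a voiceless consonant (*vefvebat*, *zamop*); -u when the stem ends in a voiced consonant (*dafab*, *difow*).
*guhab*: final consonant = /b/, voiced → -u → *guhabu*.
*selup*: final consonant = /p/, voiceless → -il → *selupil*.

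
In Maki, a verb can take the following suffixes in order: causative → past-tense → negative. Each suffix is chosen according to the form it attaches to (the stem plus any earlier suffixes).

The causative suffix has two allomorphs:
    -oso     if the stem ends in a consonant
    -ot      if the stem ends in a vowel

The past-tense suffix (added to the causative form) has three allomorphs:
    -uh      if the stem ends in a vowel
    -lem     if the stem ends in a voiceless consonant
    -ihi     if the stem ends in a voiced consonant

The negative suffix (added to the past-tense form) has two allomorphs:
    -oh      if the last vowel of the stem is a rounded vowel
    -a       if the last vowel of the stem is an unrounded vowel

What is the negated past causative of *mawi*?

Since the final sound of *mawi* is /i/ (a vowel), it takes -ot, giving *mawiot*.
Since the final sound of the causative form *mawiot* is /t/ (a voiceless consonant), it takes -lem, giving *mawiotlem*.
Since the last vowel of the past-tense form *mawiotlem* is /e/ (an unrounded vowel), it takes -a, giving *mawiotlema*.

mawiotlema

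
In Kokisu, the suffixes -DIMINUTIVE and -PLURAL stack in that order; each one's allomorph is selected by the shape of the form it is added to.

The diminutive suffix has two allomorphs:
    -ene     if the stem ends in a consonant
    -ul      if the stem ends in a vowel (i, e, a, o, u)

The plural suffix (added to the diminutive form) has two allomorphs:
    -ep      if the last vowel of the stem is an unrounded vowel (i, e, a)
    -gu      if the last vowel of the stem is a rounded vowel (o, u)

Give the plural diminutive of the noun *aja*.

ajaulgu

*aja* — final sound /a/ (a vowel) → -ul → *ajaul*.
The last vowel of the diminutive form *ajaul* is /u/, which is a rounded vowel, so the plural suffix is -gu, giving *ajaulgu*.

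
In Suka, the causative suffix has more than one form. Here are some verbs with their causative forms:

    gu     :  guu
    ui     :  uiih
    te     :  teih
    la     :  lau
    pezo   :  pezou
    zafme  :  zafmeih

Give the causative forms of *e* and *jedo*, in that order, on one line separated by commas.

eih, jedou

The suffix is conditioned by the last vowel: -ih when the last vowel of the stem is a front vowel (*ui*, *te*, *zafme*); -u when the last vowel of the stem is a back vowel (*gu*, *la*, *pezo*).
*e*: last vowel = /e/, a front vowel → -ih → *eih*.
*jedo*: last vowel = /o/, a back vowel → -u → *jedou*.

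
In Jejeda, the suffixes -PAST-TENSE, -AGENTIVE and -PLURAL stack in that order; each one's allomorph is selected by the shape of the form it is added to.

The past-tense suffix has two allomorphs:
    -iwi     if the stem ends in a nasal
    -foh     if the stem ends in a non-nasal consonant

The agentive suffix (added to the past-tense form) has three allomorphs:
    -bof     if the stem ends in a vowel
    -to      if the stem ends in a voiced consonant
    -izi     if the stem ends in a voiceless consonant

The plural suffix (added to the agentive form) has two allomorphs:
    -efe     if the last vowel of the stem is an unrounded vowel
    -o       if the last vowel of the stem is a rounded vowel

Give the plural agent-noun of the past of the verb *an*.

aniwibofo

Since the final consonant of *an* is /n/ (a nasal), it takes -iwi, giving *aniwi*.
The past-tense form *aniwi* — final sound /i/ (a vowel) → -bof → *aniwibof*.
The last vowel of the agentive form *aniwibof* is /o/, which is a rounded vowel, so the plural suffix is -o, giving *aniwibofo*.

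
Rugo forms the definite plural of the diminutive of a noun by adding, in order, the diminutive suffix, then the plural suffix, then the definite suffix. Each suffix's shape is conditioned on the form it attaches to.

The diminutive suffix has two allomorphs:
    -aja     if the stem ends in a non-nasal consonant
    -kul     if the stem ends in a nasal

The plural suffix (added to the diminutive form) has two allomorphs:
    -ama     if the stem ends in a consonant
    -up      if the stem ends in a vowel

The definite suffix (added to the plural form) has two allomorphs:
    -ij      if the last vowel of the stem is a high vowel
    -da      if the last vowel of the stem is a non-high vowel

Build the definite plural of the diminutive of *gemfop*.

Since the final consonant of *gemfop* is /p/ (non-nasal), it takes -aja, giving *gemfopaja*.
The diminutive form *gemfopaja* — final sound /a/ (a vowel) → -up → *gemfopajaup*.
Since the last vowel of the plural form *gemfopajaup* is /u/ (a high vowel), it takes -ij, giving *gemfopajaupij*.

gemfopajaupij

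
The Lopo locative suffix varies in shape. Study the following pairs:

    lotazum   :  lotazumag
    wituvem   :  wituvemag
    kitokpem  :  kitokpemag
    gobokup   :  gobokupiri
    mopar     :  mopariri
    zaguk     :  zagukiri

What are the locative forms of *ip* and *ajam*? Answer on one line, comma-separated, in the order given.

The pattern is nasality of the final consonant: -ag when the stem ends in a nasal (*lotazum*, *wituvem*, *kitokpem*); -iri when the stem ends in a non-nasal consonant (*gobokup*, *mopar*, *zaguk*).
Since the final consonant of *ip* is /p/ (non-nasal), it takes -iri, giving *ipiri*.
*ajam*: final consonant = /m/, a nasal → -ag → *ajamag*.

ipiri, ajamag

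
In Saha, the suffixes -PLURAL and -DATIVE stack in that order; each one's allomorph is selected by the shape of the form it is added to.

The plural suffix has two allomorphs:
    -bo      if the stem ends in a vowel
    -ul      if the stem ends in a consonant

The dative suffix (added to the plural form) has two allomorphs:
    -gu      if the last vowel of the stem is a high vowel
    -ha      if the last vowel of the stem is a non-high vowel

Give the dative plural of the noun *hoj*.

The final sound of *hoj* is /j/, which is a consonant, so the plural suffix is -ul, giving *hojul*.
The plural form *hojul* — last vowel /u/ (a high vowel) → -gu → *hojulgu*.

hojulgu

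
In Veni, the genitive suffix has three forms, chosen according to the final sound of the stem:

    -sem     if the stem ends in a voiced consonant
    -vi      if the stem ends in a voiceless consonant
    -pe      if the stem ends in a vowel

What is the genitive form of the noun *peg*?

pegsem

The final sound of *peg* is /g/, which is a voiced consonant, so the suffix is -sem, giving *pegsem*.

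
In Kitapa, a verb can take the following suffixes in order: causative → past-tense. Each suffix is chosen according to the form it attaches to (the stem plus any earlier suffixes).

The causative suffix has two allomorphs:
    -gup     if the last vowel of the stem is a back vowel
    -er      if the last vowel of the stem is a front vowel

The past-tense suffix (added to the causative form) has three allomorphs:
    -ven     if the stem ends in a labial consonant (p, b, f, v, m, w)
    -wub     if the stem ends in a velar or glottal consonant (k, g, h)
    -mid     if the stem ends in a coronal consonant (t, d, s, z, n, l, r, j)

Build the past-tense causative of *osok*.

osokgupven

*osok* — last vowel /o/ (a back vowel) → -gup → *osokgup*.
The causative form *osokgup*: final consonant = /p/, labial → -ven → *osokgupven*.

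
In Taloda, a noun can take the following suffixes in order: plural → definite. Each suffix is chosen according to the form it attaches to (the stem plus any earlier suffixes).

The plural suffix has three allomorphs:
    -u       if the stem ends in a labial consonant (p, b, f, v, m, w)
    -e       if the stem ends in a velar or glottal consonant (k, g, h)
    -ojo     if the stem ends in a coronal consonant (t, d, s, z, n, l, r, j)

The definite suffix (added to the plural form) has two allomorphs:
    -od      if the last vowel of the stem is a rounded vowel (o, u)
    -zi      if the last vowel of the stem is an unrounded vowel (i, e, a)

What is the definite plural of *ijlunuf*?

ijlunufuod

The final consonant of *ijlunuf* is /f/, which is labial, so the plural suffix is -u, giving *ijlunufu*.
The plural form *ijlunufu* — last vowel /u/ (a rounded vowel) → -od → *ijlunufuod*.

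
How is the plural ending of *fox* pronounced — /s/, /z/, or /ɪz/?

/ɪz/

The stem *fox* ends in a sibilant (/s, z, ʃ, ʒ, tʃ, dʒ/).
The plural suffix surfaces as /ɪz/ after sibilants, /s/ after other voiceless consonants, and /z/ after other voiced sounds.
So the plural -s on *fox* is pronounced /ɪz/.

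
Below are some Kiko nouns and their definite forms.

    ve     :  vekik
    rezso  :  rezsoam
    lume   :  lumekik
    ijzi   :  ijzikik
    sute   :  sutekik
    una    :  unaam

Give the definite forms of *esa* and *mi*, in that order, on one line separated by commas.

esaam, mikik

The alternation tracks the last vowel of the stem — -kik when the last vowel of the stem is a front vowel (*ve*, *lume*, *ijzi*, *sute*); -am when the last vowel of the stem is a back vowel (*rezso*, *una*).
Since the last vowel of *esa* is /a/ (a back vowel), it takes -am, giving *esaam*.
Since the last vowel of *mi* is /i/ (a front vowel), it takes -kik, giving *mikik*.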